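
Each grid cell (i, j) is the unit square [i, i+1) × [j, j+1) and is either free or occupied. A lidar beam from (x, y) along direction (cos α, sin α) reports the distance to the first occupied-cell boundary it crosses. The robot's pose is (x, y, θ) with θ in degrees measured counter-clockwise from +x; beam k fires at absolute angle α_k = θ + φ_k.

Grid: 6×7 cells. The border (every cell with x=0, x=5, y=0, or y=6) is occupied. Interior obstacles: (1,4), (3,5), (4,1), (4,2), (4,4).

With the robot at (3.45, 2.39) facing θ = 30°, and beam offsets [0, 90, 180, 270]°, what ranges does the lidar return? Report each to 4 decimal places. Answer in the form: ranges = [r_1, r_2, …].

ranges = [0.6351, 2.9000, 2.7800, 1.1000]

beam 1: φ=0°, α=30°
  dir = (cos 30°, sin 30°) = (0.8660, 0.5000); from cell (3,2)
  next x-line at t=0.6351, next y-line at t=1.2200; Δt_x=1.1547, Δt_y=2.0000
    x: enter (4,2) at t=0.6351 ← occupied
  → r_1 = 0.6351
beam 2: φ=90°, α=120°
  dir = (cos 120°, sin 120°) = (-0.5000, 0.8660); from cell (3,2)
  next x-line at t=0.9000, next y-line at t=0.7044; Δt_x=2.0000, Δt_y=1.1547
    y: enter (3,3) at t=0.7044
    x: enter (2,3) at t=0.9000
    y: enter (2,4) at t=1.8591
    x: enter (1,4) at t=2.9000 ← occupied
  → r_2 = 2.9000
beam 3: φ=180°, α=210°
  dir = (cos 210°, sin 210°) = (-0.8660, -0.5000); from cell (3,2)
  next x-line at t=0.5196, next y-line at t=0.7800; Δt_x=1.1547, Δt_y=2.0000
    x: enter (2,2) at t=0.5196
    y: enter (2,1) at t=0.7800
    x: enter (1,1) at t=1.6743
    y: enter (1,0) at t=2.7800 ← occupied
  → r_3 = 2.7800
beam 4: φ=270°, α=300°
  dir = (cos 300°, sin 300°) = (0.5000, -0.8660); from cell (3,2)
  next x-line at t=1.1000, next y-line at t=0.4503; Δt_x=2.0000, Δt_y=1.1547
    y: enter (3,1) at t=0.4503
    x: enter (4,1) at t=1.1000 ← occupied
  → r_4 = 1.1000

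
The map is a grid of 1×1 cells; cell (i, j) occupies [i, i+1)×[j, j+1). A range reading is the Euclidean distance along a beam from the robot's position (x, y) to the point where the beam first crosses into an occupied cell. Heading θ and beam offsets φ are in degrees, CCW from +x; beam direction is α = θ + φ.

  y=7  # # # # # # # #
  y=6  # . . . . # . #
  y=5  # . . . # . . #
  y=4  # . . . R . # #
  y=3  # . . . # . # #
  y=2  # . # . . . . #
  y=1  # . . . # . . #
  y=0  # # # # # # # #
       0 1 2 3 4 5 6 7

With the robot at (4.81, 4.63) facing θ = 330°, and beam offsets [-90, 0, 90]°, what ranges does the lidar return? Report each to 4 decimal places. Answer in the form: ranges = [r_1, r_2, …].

ranges = [0.7275, 1.3741, 1.5819]

beam 1: φ=-90°, α=240°
  dir = (cos 240°, sin 240°) = (-0.5000, -0.8660); from cell (4,4)
  next x-line at t=1.6200, next y-line at t=0.7275; Δt_x=2.0000, Δt_y=1.1547
    y: enter (4,3) at t=0.7275 ← occupied
  → r_1 = 0.7275
beam 2: φ=0°, α=330°
  dir = (cos 330°, sin 330°) = (0.8660, -0.5000); from cell (4,4)
  next x-line at t=0.2194, next y-line at t=1.2600; Δt_x=1.1547, Δt_y=2.0000
    x: enter (5,4) at t=0.2194
    y: enter (5,3) at t=1.2600
    x: enter (6,3) at t=1.3741 ← occupied
  → r_2 = 1.3741
beam 3: φ=90°, α=60°
  dir = (cos 60°, sin 60°) = (0.5000, 0.8660); from cell (4,4)
  next x-line at t=0.3800, next y-line at t=0.4272; Δt_x=2.0000, Δt_y=1.1547
    x: enter (5,4) at t=0.3800
    y: enter (5,5) at t=0.4272
    y: enter (5,6) at t=1.5819 ← occupied
  → r_3 = 1.5819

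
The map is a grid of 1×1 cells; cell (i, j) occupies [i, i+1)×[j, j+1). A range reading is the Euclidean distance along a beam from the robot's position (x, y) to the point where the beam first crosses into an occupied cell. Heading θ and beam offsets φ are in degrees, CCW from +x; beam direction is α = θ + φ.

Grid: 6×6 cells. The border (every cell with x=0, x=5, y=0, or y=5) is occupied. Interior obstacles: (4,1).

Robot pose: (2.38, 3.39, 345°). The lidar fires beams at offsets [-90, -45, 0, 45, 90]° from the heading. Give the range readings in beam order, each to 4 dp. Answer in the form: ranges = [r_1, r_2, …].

beam 1: φ=-90°, α=255°
  direction (-0.2588, -0.9659); cell (2,3); t to first gridline: x 1.4682, y 0.4038 (then +3.8637 / +1.0353)
    (2,2) via y @ 0.4038
    (2,1) via y @ 1.4390
    (1,1) via x @ 1.4682
    (1,0) via y @ 2.4743  # hit
  → r_1 = 2.4743
beam 2: φ=-45°, α=300°
  direction (0.5000, -0.8660); cell (2,3); t to first gridline: x 1.2400, y 0.4503 (then +2.0000 / +1.1547)
    (2,2) via y @ 0.4503
    (3,2) via x @ 1.2400
    (3,1) via y @ 1.6050
    (3,0) via y @ 2.7597  # hit
  → r_2 = 2.7597
beam 3: φ=0°, α=345°
  direction (0.9659, -0.2588); cell (2,3); t to first gridline: x 0.6419, y 1.5068 (then +1.0353 / +3.8637)
    (3,3) via x @ 0.6419
    (3,2) via y @ 1.5068
    (4,2) via x @ 1.6771
    (5,2) via x @ 2.7124  # hit
  → r_3 = 2.7124
beam 4: φ=45°, α=30°
  direction (0.8660, 0.5000); cell (2,3); t to first gridline: x 0.7159, y 1.2200 (then +1.1547 / +2.0000)
    (3,3) via x @ 0.7159
    (3,4) via y @ 1.2200
    (4,4) via x @ 1.8706
    (5,4) via x @ 3.0253  # hit
  → r_4 = 3.0253
beam 5: φ=90°, α=75°
  direction (0.2588, 0.9659); cell (2,3); t to first gridline: x 2.3955, y 0.6315 (then +3.8637 / +1.0353)
    (2,4) via y @ 0.6315
    (2,5) via y @ 1.6668  # hit
  → r_5 = 1.6668

ranges = [2.4743, 2.7597, 2.7124, 3.0253, 1.6668]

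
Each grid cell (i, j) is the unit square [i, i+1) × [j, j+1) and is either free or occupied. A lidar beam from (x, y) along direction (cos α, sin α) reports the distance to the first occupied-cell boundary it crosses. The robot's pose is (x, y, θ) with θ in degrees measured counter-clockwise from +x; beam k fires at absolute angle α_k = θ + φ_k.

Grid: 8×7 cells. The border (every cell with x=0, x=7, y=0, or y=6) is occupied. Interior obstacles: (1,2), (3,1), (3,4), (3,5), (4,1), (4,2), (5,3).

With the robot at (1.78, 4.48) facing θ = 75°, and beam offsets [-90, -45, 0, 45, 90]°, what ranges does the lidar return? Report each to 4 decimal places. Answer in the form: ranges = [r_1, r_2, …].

beam 1: φ=-90°, α=345°
  direction (0.9659, -0.2588); cell (1,4); t to first gridline: x 0.2278, y 1.8546 (then +1.0353 / +3.8637)
    (2,4) via x @ 0.2278
    (3,4) via x @ 1.2630  # hit
  → r_1 = 1.2630
beam 2: φ=-45°, α=30°
  direction (0.8660, 0.5000); cell (1,4); t to first gridline: x 0.2540, y 1.0400 (then +1.1547 / +2.0000)
    (2,4) via x @ 0.2540
    (2,5) via y @ 1.0400
    (3,5) via x @ 1.4087  # hit
  → r_2 = 1.4087
beam 3: φ=0°, α=75°
  direction (0.2588, 0.9659); cell (1,4); t to first gridline: x 0.8500, y 0.5383 (then +3.8637 / +1.0353)
    (1,5) via y @ 0.5383
    (2,5) via x @ 0.8500
    (2,6) via y @ 1.5736  # hit
  → r_3 = 1.5736
beam 4: φ=45°, α=120°
  direction (-0.5000, 0.8660); cell (1,4); t to first gridline: x 1.5600, y 0.6004 (then +2.0000 / +1.1547)
    (1,5) via y @ 0.6004
    (0,5) via x @ 1.5600  # hit
  → r_4 = 1.5600
beam 5: φ=90°, α=165°
  direction (-0.9659, 0.2588); cell (1,4); t to first gridline: x 0.8075, y 2.0091 (then +1.0353 / +3.8637)
    (0,4) via x @ 0.8075  # hit
  → r_5 = 0.8075

ranges = [1.2630, 1.4087, 1.5736, 1.5600, 0.8075]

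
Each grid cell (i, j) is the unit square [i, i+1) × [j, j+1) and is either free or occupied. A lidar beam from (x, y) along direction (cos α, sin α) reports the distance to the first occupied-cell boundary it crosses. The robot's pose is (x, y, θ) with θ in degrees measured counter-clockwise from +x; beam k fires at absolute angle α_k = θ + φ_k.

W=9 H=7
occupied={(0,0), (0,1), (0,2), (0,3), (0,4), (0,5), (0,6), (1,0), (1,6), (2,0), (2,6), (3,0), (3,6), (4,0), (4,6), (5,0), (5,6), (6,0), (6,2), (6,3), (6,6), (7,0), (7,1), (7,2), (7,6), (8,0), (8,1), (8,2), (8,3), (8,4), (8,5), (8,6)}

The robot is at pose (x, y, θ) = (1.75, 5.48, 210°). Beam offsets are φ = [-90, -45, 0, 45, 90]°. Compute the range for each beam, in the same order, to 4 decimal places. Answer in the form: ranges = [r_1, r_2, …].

beam 1: φ=-90°, α=120°
  cosα=-0.5000 sinα=0.8660 | (1,5) | tMaxX 1.5000 tMaxY 0.6004 | tΔX 2.0000 tΔY 1.1547
    t=0.6004 [y] (1,6) — stop
  → r_1 = 0.6004
beam 2: φ=-45°, α=165°
  cosα=-0.9659 sinα=0.2588 | (1,5) | tMaxX 0.7765 tMaxY 2.0091 | tΔX 1.0353 tΔY 3.8637
    t=0.7765 [x] (0,5) — stop
  → r_2 = 0.7765
beam 3: φ=0°, α=210°
  cosα=-0.8660 sinα=-0.5000 | (1,5) | tMaxX 0.8660 tMaxY 0.9600 | tΔX 1.1547 tΔY 2.0000
    t=0.8660 [x] (0,5) — stop
  → r_3 = 0.8660
beam 4: φ=45°, α=255°
  cosα=-0.2588 sinα=-0.9659 | (1,5) | tMaxX 2.8978 tMaxY 0.4969 | tΔX 3.8637 tΔY 1.0353
    t=0.4969 [y] (1,4)
    t=1.5322 [y] (1,3)
    t=2.5675 [y] (1,2)
    t=2.8978 [x] (0,2) — stop
  → r_4 = 2.8978
beam 5: φ=90°, α=300°
  cosα=0.5000 sinα=-0.8660 | (1,5) | tMaxX 0.5000 tMaxY 0.5543 | tΔX 2.0000 tΔY 1.1547
    t=0.5000 [x] (2,5)
    t=0.5543 [y] (2,4)
    t=1.7090 [y] (2,3)
    t=2.5000 [x] (3,3)
    t=2.8637 [y] (3,2)
    t=4.0184 [y] (3,1)
    t=4.5000 [x] (4,1)
    t=5.1731 [y] (4,0) — stop
  → r_5 = 5.1731

ranges = [0.6004, 0.7765, 0.8660, 2.8978, 5.1731]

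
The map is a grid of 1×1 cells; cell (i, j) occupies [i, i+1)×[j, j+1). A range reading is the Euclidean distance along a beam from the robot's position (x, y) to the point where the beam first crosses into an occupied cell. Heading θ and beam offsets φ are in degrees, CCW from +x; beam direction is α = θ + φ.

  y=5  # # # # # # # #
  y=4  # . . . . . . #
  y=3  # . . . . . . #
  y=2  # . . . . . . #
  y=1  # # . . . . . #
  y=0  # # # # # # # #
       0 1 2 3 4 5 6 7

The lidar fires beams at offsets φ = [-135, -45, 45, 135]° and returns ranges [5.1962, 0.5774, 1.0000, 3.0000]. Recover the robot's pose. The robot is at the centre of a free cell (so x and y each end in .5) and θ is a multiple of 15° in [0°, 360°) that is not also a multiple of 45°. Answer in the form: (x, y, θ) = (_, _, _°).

(x, y, θ) = (5.5, 1.5, 285°)

The pose lattice has 23·16 = 368 candidates. Test each by forward raycasting.
  (1.5, 4.5, 210°): beam 1 = 0.5176 ≠ 5.1962 ✗
  (2.5, 2.5, 30°): beam 1 = 1.5529 ≠ 5.1962 ✗
  (6.5, 3.5, 60°): beam 1 = 1.9319 ≠ 5.1962 ✗
  …
  (5.5, 1.5, 285°): r_1=5.1962, r_2=0.5774, r_3=1.0000, r_4=3.0000 — all match ✓
Unique over the lattice → pose = (5.5, 1.5, 285°).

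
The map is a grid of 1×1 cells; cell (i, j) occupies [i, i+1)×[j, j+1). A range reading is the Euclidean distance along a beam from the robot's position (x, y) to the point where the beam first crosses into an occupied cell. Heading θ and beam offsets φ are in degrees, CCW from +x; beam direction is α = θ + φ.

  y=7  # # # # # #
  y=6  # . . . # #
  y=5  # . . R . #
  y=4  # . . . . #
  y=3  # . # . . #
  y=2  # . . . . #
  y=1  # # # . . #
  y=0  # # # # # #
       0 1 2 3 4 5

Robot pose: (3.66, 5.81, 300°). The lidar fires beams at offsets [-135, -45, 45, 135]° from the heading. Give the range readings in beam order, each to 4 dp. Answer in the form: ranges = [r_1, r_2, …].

ranges = [2.7538, 2.5500, 1.3873, 1.2320]

beam 1: φ=-135°, α=165°
  cosα=-0.9659 sinα=0.2588 | (3,5) | tMaxX 0.6833 tMaxY 0.7341 | tΔX 1.0353 tΔY 3.8637
    t=0.6833 [x] (2,5)
    t=0.7341 [y] (2,6)
    t=1.7186 [x] (1,6)
    t=2.7538 [x] (0,6) — stop
  → r_1 = 2.7538
beam 2: φ=-45°, α=255°
  cosα=-0.2588 sinα=-0.9659 | (3,5) | tMaxX 2.5500 tMaxY 0.8386 | tΔX 3.8637 tΔY 1.0353
    t=0.8386 [y] (3,4)
    t=1.8738 [y] (3,3)
    t=2.5500 [x] (2,3) — stop
  → r_2 = 2.5500
beam 3: φ=45°, α=345°
  cosα=0.9659 sinα=-0.2588 | (3,5) | tMaxX 0.3520 tMaxY 3.1296 | tΔX 1.0353 tΔY 3.8637
    t=0.3520 [x] (4,5)
    t=1.3873 [x] (5,5) — stop
  → r_3 = 1.3873
beam 4: φ=135°, α=75°
  cosα=0.2588 sinα=0.9659 | (3,5) | tMaxX 1.3137 tMaxY 0.1967 | tΔX 3.8637 tΔY 1.0353
    t=0.1967 [y] (3,6)
    t=1.2320 [y] (3,7) — stop
  → r_4 = 1.2320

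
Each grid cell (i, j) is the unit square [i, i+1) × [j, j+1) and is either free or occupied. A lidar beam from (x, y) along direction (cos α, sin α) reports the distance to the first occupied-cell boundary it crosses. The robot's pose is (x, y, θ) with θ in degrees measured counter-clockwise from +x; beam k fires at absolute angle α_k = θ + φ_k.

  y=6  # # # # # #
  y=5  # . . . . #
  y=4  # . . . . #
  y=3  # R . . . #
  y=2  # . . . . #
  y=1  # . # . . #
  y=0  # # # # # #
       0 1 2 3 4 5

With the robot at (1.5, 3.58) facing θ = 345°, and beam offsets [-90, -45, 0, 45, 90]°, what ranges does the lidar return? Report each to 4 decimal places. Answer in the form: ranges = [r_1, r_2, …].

beam 1: φ=-90°, α=255°
  d=(-0.2588,-0.9659)  start (1,3)  tX=1.9319 tY=0.6005  stride 1/|dx|=3.8637 1/|dy|=1.0353
    cross y-line → (1,2), t=0.6005
    cross y-line → (1,1), t=1.6357
    cross x-line → (0,1), t=1.9319 (wall)
  → r_1 = 1.9319
beam 2: φ=-45°, α=300°
  d=(0.5000,-0.8660)  start (1,3)  tX=1.0000 tY=0.6697  stride 1/|dx|=2.0000 1/|dy|=1.1547
    cross y-line → (1,2), t=0.6697
    cross x-line → (2,2), t=1.0000
    cross y-line → (2,1), t=1.8244 (wall)
  → r_2 = 1.8244
beam 3: φ=0°, α=345°
  d=(0.9659,-0.2588)  start (1,3)  tX=0.5176 tY=2.2409  stride 1/|dx|=1.0353 1/|dy|=3.8637
    cross x-line → (2,3), t=0.5176
    cross x-line → (3,3), t=1.5529
    cross y-line → (3,2), t=2.2409
    cross x-line → (4,2), t=2.5882
    cross x-line → (5,2), t=3.6235 (wall)
  → r_3 = 3.6235
beam 4: φ=45°, α=30°
  d=(0.8660,0.5000)  start (1,3)  tX=0.5774 tY=0.8400  stride 1/|dx|=1.1547 1/|dy|=2.0000
    cross x-line → (2,3), t=0.5774
    cross y-line → (2,4), t=0.8400
    cross x-line → (3,4), t=1.7321
    cross y-line → (3,5), t=2.8400
    cross x-line → (4,5), t=2.8868
    cross x-line → (5,5), t=4.0415 (wall)
  → r_4 = 4.0415
beam 5: φ=90°, α=75°
  d=(0.2588,0.9659)  start (1,3)  tX=1.9319 tY=0.4348  stride 1/|dx|=3.8637 1/|dy|=1.0353
    cross y-line → (1,4), t=0.4348
    cross y-line → (1,5), t=1.4701
    cross x-line → (2,5), t=1.9319
    cross y-line → (2,6), t=2.5054 (wall)
  → r_5 = 2.5054

ranges = [1.9319, 1.8244, 3.6235, 4.0415, 2.5054]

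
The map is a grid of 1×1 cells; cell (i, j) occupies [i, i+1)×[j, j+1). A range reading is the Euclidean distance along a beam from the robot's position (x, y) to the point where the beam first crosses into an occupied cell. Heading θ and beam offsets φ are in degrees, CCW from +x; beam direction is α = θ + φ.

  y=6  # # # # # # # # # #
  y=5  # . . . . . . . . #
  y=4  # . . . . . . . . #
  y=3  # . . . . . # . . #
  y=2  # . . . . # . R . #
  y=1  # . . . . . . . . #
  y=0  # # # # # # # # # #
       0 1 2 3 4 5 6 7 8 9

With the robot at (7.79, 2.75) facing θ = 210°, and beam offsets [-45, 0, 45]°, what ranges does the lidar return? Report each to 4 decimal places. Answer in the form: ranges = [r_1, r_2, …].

beam 1: φ=-45°, α=165°
  dir = (cos 165°, sin 165°) = (-0.9659, 0.2588); from cell (7,2)
  next x-line at t=0.8179, next y-line at t=0.9659; Δt_x=1.0353, Δt_y=3.8637
    x: enter (6,2) at t=0.8179
    y: enter (6,3) at t=0.9659 ← occupied
  → r_1 = 0.9659
beam 2: φ=0°, α=210°
  dir = (cos 210°, sin 210°) = (-0.8660, -0.5000); from cell (7,2)
  next x-line at t=0.9122, next y-line at t=1.5000; Δt_x=1.1547, Δt_y=2.0000
    x: enter (6,2) at t=0.9122
    y: enter (6,1) at t=1.5000
    x: enter (5,1) at t=2.0669
    x: enter (4,1) at t=3.2216
    y: enter (4,0) at t=3.5000 ← occupied
  → r_2 = 3.5000
beam 3: φ=45°, α=255°
  dir = (cos 255°, sin 255°) = (-0.2588, -0.9659); from cell (7,2)
  next x-line at t=3.0523, next y-line at t=0.7765; Δt_x=3.8637, Δt_y=1.0353
    y: enter (7,1) at t=0.7765
    y: enter (7,0) at t=1.8117 ← occupied
  → r_3 = 1.8117

ranges = [0.9659, 3.5000, 1.8117]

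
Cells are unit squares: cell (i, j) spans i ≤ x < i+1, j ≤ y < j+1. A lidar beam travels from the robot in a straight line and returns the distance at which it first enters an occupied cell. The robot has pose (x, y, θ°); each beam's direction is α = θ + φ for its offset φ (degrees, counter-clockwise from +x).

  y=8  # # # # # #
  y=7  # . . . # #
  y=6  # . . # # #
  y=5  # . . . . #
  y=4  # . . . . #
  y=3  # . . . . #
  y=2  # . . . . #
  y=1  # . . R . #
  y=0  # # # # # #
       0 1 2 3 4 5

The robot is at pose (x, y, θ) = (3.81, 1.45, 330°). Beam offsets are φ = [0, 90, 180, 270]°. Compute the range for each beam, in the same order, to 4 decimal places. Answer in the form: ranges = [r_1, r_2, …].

ranges = [0.9000, 2.3800, 3.2447, 0.5196]

beam 1: φ=0°, α=330°
  cosα=0.8660 sinα=-0.5000 | (3,1) | tMaxX 0.2194 tMaxY 0.9000 | tΔX 1.1547 tΔY 2.0000
    t=0.2194 [x] (4,1)
    t=0.9000 [y] (4,0) — stop
  → r_1 = 0.9000
beam 2: φ=90°, α=60°
  cosα=0.5000 sinα=0.8660 | (3,1) | tMaxX 0.3800 tMaxY 0.6351 | tΔX 2.0000 tΔY 1.1547
    t=0.3800 [x] (4,1)
    t=0.6351 [y] (4,2)
    t=1.7898 [y] (4,3)
    t=2.3800 [x] (5,3) — stop
  → r_2 = 2.3800
beam 3: φ=180°, α=150°
  cosα=-0.8660 sinα=0.5000 | (3,1) | tMaxX 0.9353 tMaxY 1.1000 | tΔX 1.1547 tΔY 2.0000
    t=0.9353 [x] (2,1)
    t=1.1000 [y] (2,2)
    t=2.0900 [x] (1,2)
    t=3.1000 [y] (1,3)
    t=3.2447 [x] (0,3) — stop
  → r_3 = 3.2447
beam 4: φ=270°, α=240°
  cosα=-0.5000 sinα=-0.8660 | (3,1) | tMaxX 1.6200 tMaxY 0.5196 | tΔX 2.0000 tΔY 1.1547
    t=0.5196 [y] (3,0) — stop
  → r_4 = 0.5196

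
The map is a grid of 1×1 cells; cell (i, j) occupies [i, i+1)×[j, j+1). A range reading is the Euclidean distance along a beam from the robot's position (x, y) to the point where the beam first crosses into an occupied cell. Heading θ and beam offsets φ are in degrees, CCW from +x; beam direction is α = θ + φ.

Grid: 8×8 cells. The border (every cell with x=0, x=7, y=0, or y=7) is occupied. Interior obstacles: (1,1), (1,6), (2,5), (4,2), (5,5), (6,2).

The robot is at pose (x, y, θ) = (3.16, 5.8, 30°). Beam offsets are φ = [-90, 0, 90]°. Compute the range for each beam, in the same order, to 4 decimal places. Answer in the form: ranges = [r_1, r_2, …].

beam 1: φ=-90°, α=300°
  direction (0.5000, -0.8660); cell (3,5); t to first gridline: x 1.6800, y 0.9238 (then +2.0000 / +1.1547)
    (3,4) via y @ 0.9238
    (4,4) via x @ 1.6800
    (4,3) via y @ 2.0785
    (4,2) via y @ 3.2332  # hit
  → r_1 = 3.2332
beam 2: φ=0°, α=30°
  direction (0.8660, 0.5000); cell (3,5); t to first gridline: x 0.9699, y 0.4000 (then +1.1547 / +2.0000)
    (3,6) via y @ 0.4000
    (4,6) via x @ 0.9699
    (5,6) via x @ 2.1246
    (5,7) via y @ 2.4000  # hit
  → r_2 = 2.4000
beam 3: φ=90°, α=120°
  direction (-0.5000, 0.8660); cell (3,5); t to first gridline: x 0.3200, y 0.2309 (then +2.0000 / +1.1547)
    (3,6) via y @ 0.2309
    (2,6) via x @ 0.3200
    (2,7) via y @ 1.3856  # hit
  → r_3 = 1.3856

ranges = [3.2332, 2.4000, 1.3856]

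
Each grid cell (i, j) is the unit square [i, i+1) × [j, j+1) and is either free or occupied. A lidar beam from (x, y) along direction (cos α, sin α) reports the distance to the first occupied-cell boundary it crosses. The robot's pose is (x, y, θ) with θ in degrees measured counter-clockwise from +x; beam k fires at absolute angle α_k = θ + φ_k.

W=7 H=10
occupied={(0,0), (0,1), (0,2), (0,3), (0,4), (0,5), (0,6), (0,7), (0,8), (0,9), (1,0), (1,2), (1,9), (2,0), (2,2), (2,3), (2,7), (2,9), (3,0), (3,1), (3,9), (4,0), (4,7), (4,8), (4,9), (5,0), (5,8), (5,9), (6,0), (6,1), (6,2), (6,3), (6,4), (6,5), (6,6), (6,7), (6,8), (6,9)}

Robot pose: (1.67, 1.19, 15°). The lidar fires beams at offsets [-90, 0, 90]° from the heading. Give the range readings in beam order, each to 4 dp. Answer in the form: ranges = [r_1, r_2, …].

ranges = [0.1967, 1.3769, 0.8386]

beam 1: φ=-90°, α=285°
  d=(0.2588,-0.9659)  start (1,1)  tX=1.2750 tY=0.1967  stride 1/|dx|=3.8637 1/|dy|=1.0353
    cross y-line → (1,0), t=0.1967 (wall)
  → r_1 = 0.1967
beam 2: φ=0°, α=15°
  d=(0.9659,0.2588)  start (1,1)  tX=0.3416 tY=3.1296  stride 1/|dx|=1.0353 1/|dy|=3.8637
    cross x-line → (2,1), t=0.3416
    cross x-line → (3,1), t=1.3769 (wall)
  → r_2 = 1.3769
beam 3: φ=90°, α=105°
  d=(-0.2588,0.9659)  start (1,1)  tX=2.5887 tY=0.8386  stride 1/|dx|=3.8637 1/|dy|=1.0353
    cross y-line → (1,2), t=0.8386 (wall)
  → r_3 = 0.8386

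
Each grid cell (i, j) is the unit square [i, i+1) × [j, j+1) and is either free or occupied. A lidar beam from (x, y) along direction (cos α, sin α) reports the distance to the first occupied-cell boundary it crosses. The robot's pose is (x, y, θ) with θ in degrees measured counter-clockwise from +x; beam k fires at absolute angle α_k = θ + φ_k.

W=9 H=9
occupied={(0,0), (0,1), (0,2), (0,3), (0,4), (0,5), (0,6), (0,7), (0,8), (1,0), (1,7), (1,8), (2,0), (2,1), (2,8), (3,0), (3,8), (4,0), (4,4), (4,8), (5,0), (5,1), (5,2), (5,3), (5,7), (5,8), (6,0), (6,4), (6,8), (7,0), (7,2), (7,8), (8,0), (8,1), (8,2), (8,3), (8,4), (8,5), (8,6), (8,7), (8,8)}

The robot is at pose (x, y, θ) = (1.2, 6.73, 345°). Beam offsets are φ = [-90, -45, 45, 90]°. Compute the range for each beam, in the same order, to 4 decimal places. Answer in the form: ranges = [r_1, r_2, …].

ranges = [0.7727, 6.6164, 0.5400, 0.2795]

beam 1: φ=-90°, α=255°
  dir = (cos 255°, sin 255°) = (-0.2588, -0.9659); from cell (1,6)
  next x-line at t=0.7727, next y-line at t=0.7558; Δt_x=3.8637, Δt_y=1.0353
    y: enter (1,5) at t=0.7558
    x: enter (0,5) at t=0.7727 ← occupied
  → r_1 = 0.7727
beam 2: φ=-45°, α=300°
  dir = (cos 300°, sin 300°) = (0.5000, -0.8660); from cell (1,6)
  next x-line at t=1.6000, next y-line at t=0.8429; Δt_x=2.0000, Δt_y=1.1547
    y: enter (1,5) at t=0.8429
    x: enter (2,5) at t=1.6000
    y: enter (2,4) at t=1.9976
    y: enter (2,3) at t=3.1523
    x: enter (3,3) at t=3.6000
    y: enter (3,2) at t=4.3070
    y: enter (3,1) at t=5.4617
    x: enter (4,1) at t=5.6000
    y: enter (4,0) at t=6.6164 ← occupied
  → r_2 = 6.6164
beam 3: φ=45°, α=30°
  dir = (cos 30°, sin 30°) = (0.8660, 0.5000); from cell (1,6)
  next x-line at t=0.9238, next y-line at t=0.5400; Δt_x=1.1547, Δt_y=2.0000
    y: enter (1,7) at t=0.5400 ← occupied
  → r_3 = 0.5400
beam 4: φ=90°, α=75°
  dir = (cos 75°, sin 75°) = (0.2588, 0.9659); from cell (1,6)
  next x-line at t=3.0910, next y-line at t=0.2795; Δt_x=3.8637, Δt_y=1.0353
    y: enter (1,7) at t=0.2795 ← occupied
  → r_4 = 0.2795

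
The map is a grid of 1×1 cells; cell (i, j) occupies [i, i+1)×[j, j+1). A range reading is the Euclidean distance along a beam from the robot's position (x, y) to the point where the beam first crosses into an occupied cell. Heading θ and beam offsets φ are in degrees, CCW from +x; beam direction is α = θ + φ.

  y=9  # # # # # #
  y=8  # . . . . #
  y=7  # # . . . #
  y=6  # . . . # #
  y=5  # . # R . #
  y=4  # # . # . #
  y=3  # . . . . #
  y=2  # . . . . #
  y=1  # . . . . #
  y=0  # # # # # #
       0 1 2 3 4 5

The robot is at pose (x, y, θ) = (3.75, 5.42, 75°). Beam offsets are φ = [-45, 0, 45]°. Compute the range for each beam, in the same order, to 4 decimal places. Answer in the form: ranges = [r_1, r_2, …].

ranges = [1.1600, 0.9659, 4.1338]

beam 1: φ=-45°, α=30°
  cosα=0.8660 sinα=0.5000 | (3,5) | tMaxX 0.2887 tMaxY 1.1600 | tΔX 1.1547 tΔY 2.0000
    t=0.2887 [x] (4,5)
    t=1.1600 [y] (4,6) — stop
  → r_1 = 1.1600
beam 2: φ=0°, α=75°
  cosα=0.2588 sinα=0.9659 | (3,5) | tMaxX 0.9659 tMaxY 0.6005 | tΔX 3.8637 tΔY 1.0353
    t=0.6005 [y] (3,6)
    t=0.9659 [x] (4,6) — stop
  → r_2 = 0.9659
beam 3: φ=45°, α=120°
  cosα=-0.5000 sinα=0.8660 | (3,5) | tMaxX 1.5000 tMaxY 0.6697 | tΔX 2.0000 tΔY 1.1547
    t=0.6697 [y] (3,6)
    t=1.5000 [x] (2,6)
    t=1.8244 [y] (2,7)
    t=2.9791 [y] (2,8)
    t=3.5000 [x] (1,8)
    t=4.1338 [y] (1,9) — stop
  → r_3 = 4.1338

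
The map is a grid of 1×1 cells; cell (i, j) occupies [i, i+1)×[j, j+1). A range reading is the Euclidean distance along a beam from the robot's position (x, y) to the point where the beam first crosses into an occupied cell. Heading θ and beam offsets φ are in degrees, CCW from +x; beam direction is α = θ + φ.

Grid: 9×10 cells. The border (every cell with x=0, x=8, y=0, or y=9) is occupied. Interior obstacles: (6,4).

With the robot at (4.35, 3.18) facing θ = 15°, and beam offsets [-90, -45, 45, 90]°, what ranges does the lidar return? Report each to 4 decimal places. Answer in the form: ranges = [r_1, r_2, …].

beam 1: φ=-90°, α=285°
  d=(0.2588,-0.9659)  start (4,3)  tX=2.5114 tY=0.1863  stride 1/|dx|=3.8637 1/|dy|=1.0353
    cross y-line → (4,2), t=0.1863
    cross y-line → (4,1), t=1.2216
    cross y-line → (4,0), t=2.2569 (wall)
  → r_1 = 2.2569
beam 2: φ=-45°, α=330°
  d=(0.8660,-0.5000)  start (4,3)  tX=0.7506 tY=0.3600  stride 1/|dx|=1.1547 1/|dy|=2.0000
    cross y-line → (4,2), t=0.3600
    cross x-line → (5,2), t=0.7506
    cross x-line → (6,2), t=1.9053
    cross y-line → (6,1), t=2.3600
    cross x-line → (7,1), t=3.0600
    cross x-line → (8,1), t=4.2147 (wall)
  → r_2 = 4.2147
beam 3: φ=45°, α=60°
  d=(0.5000,0.8660)  start (4,3)  tX=1.3000 tY=0.9469  stride 1/|dx|=2.0000 1/|dy|=1.1547
    cross y-line → (4,4), t=0.9469
    cross x-line → (5,4), t=1.3000
    cross y-line → (5,5), t=2.1016
    cross y-line → (5,6), t=3.2563
    cross x-line → (6,6), t=3.3000
    cross y-line → (6,7), t=4.4110
    cross x-line → (7,7), t=5.3000
    cross y-line → (7,8), t=5.5657
    cross y-line → (7,9), t=6.7204 (wall)
  → r_3 = 6.7204
beam 4: φ=90°, α=105°
  d=(-0.2588,0.9659)  start (4,3)  tX=1.3523 tY=0.8489  stride 1/|dx|=3.8637 1/|dy|=1.0353
    cross y-line → (4,4), t=0.8489
    cross x-line → (3,4), t=1.3523
    cross y-line → (3,5), t=1.8842
    cross y-line → (3,6), t=2.9195
    cross y-line → (3,7), t=3.9548
    cross y-line → (3,8), t=4.9900
    cross x-line → (2,8), t=5.2160
    cross y-line → (2,9), t=6.0253 (wall)
  → r_4 = 6.0253

ranges = [2.2569, 4.2147, 6.7204, 6.0253]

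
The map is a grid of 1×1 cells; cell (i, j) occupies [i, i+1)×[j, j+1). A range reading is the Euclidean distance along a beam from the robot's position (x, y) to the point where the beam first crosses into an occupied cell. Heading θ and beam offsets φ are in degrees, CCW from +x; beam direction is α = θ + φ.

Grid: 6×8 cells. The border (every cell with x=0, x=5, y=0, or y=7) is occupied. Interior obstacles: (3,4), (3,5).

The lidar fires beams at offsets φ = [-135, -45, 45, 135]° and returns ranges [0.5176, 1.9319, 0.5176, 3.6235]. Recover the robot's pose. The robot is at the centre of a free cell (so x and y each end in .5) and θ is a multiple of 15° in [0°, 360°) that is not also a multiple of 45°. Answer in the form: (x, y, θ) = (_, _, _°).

(x, y, θ) = (4.5, 4.5, 120°)

The pose lattice has 22·16 = 352 candidates. Test each by forward raycasting.
  (2.5, 6.5, 120°): beam 1 = 2.5882 ≠ 0.5176 ✗
  (1.5, 5.5, 255°): beam 1 = 1.0000 ≠ 0.5176 ✗
  (1.5, 6.5, 30°): beam 1 = 1.9319 ≠ 0.5176 ✗
  (2.5, 3.5, 330°): beam 1 = 1.5529 ≠ 0.5176 ✗
  (4.5, 6.5, 255°): beam 1 = 0.5774 ≠ 0.5176 ✗
  …
  (4.5, 4.5, 120°): r_1=0.5176, r_2=1.9319, r_3=0.5176, r_4=3.6235 — all match ✓
Only this pose fits every beam.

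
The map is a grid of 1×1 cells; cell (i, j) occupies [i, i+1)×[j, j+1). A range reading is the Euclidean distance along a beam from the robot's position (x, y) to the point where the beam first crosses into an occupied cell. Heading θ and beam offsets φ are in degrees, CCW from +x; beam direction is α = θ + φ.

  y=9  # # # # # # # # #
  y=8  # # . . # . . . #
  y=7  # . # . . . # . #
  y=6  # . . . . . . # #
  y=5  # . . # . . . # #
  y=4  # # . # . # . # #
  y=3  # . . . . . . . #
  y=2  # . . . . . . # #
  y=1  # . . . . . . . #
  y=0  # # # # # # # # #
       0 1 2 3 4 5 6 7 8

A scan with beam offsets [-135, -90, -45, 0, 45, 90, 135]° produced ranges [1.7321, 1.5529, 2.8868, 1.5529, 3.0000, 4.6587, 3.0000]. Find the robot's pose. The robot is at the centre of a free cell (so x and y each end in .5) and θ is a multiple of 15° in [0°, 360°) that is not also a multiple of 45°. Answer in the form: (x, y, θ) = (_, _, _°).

The pose lattice has 44·16 = 704 candidates. Test each by forward raycasting.
  (2.5, 6.5, 105°): beam 1 = 1.0000 ≠ 1.7321 ✗
  (7.5, 3.5, 285°): beam 2 = 6.7293 ≠ 1.5529 ✗
  (7.5, 8.5, 195°): beam 1 = 0.5774 ≠ 1.7321 ✗
  …
  (5.5, 2.5, 75°): r_1=1.7321, r_2=1.5529, r_3=2.8868, r_4=1.5529, r_5=3.0000, r_6=4.6587, r_7=3.0000 — all match ✓
Unique over the lattice → pose = (5.5, 2.5, 75°).

(x, y, θ) = (5.5, 2.5, 75°)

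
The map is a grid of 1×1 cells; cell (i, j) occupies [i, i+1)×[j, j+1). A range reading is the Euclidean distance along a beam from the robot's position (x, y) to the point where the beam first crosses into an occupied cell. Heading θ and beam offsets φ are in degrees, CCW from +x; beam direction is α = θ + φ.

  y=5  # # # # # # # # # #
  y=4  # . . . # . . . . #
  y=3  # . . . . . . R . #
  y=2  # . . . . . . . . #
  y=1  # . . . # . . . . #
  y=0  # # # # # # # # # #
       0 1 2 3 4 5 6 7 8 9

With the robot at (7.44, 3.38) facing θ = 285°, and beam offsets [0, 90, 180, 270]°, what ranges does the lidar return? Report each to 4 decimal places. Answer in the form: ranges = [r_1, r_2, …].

beam 1: φ=0°, α=285°
  direction (0.2588, -0.9659); cell (7,3); t to first gridline: x 2.1637, y 0.3934 (then +3.8637 / +1.0353)
    (7,2) via y @ 0.3934
    (7,1) via y @ 1.4287
    (8,1) via x @ 2.1637
    (8,0) via y @ 2.4640  # hit
  → r_1 = 2.4640
beam 2: φ=90°, α=15°
  direction (0.9659, 0.2588); cell (7,3); t to first gridline: x 0.5798, y 2.3955 (then +1.0353 / +3.8637)
    (8,3) via x @ 0.5798
    (9,3) via x @ 1.6150  # hit
  → r_2 = 1.6150
beam 3: φ=180°, α=105°
  direction (-0.2588, 0.9659); cell (7,3); t to first gridline: x 1.7000, y 0.6419 (then +3.8637 / +1.0353)
    (7,4) via y @ 0.6419
    (7,5) via y @ 1.6771  # hit
  → r_3 = 1.6771
beam 4: φ=270°, α=195°
  direction (-0.9659, -0.2588); cell (7,3); t to first gridline: x 0.4555, y 1.4682 (then +1.0353 / +3.8637)
    (6,3) via x @ 0.4555
    (6,2) via y @ 1.4682
    (5,2) via x @ 1.4908
    (4,2) via x @ 2.5261
    (3,2) via x @ 3.5614
    (2,2) via x @ 4.5966
    (2,1) via y @ 5.3319
    (1,1) via x @ 5.6319
    (0,1) via x @ 6.6672  # hit
  → r_4 = 6.6672

ranges = [2.4640, 1.6150, 1.6771, 6.6672]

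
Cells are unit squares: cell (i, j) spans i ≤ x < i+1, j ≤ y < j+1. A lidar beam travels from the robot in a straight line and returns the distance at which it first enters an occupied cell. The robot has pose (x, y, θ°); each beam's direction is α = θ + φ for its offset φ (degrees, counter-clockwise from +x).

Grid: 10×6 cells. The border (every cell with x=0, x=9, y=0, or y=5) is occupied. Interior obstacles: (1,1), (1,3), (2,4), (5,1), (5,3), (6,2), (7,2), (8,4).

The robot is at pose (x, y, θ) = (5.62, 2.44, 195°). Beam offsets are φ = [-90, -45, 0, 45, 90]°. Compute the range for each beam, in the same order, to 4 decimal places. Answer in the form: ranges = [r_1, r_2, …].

beam 1: φ=-90°, α=105°
  direction (-0.2588, 0.9659); cell (5,2); t to first gridline: x 2.3955, y 0.5798 (then +3.8637 / +1.0353)
    (5,3) via y @ 0.5798  # hit
  → r_1 = 0.5798
beam 2: φ=-45°, α=150°
  direction (-0.8660, 0.5000); cell (5,2); t to first gridline: x 0.7159, y 1.1200 (then +1.1547 / +2.0000)
    (4,2) via x @ 0.7159
    (4,3) via y @ 1.1200
    (3,3) via x @ 1.8706
    (2,3) via x @ 3.0253
    (2,4) via y @ 3.1200  # hit
  → r_2 = 3.1200
beam 3: φ=0°, α=195°
  direction (-0.9659, -0.2588); cell (5,2); t to first gridline: x 0.6419, y 1.7000 (then +1.0353 / +3.8637)
    (4,2) via x @ 0.6419
    (3,2) via x @ 1.6771
    (3,1) via y @ 1.7000
    (2,1) via x @ 2.7124
    (1,1) via x @ 3.7477  # hit
  → r_3 = 3.7477
beam 4: φ=45°, α=240°
  direction (-0.5000, -0.8660); cell (5,2); t to first gridline: x 1.2400, y 0.5081 (then +2.0000 / +1.1547)
    (5,1) via y @ 0.5081  # hit
  → r_4 = 0.5081
beam 5: φ=90°, α=285°
  direction (0.2588, -0.9659); cell (5,2); t to first gridline: x 1.4682, y 0.4555 (then +3.8637 / +1.0353)
    (5,1) via y @ 0.4555  # hit
  → r_5 = 0.4555

ranges = [0.5798, 3.1200, 3.7477, 0.5081, 0.4555]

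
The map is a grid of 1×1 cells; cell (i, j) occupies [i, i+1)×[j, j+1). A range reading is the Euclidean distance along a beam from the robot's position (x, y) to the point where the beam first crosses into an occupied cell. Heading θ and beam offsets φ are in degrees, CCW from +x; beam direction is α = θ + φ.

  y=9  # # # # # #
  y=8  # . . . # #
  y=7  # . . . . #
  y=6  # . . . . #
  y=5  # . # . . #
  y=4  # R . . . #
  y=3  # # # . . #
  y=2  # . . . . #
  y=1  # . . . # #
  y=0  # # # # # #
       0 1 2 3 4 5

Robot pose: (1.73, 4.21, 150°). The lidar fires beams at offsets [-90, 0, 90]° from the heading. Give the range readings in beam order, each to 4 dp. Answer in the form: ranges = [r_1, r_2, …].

beam 1: φ=-90°, α=60°
  d=(0.5000,0.8660)  start (1,4)  tX=0.5400 tY=0.9122  stride 1/|dx|=2.0000 1/|dy|=1.1547
    cross x-line → (2,4), t=0.5400
    cross y-line → (2,5), t=0.9122 (wall)
  → r_1 = 0.9122
beam 2: φ=0°, α=150°
  d=(-0.8660,0.5000)  start (1,4)  tX=0.8429 tY=1.5800  stride 1/|dx|=1.1547 1/|dy|=2.0000
    cross x-line → (0,4), t=0.8429 (wall)
  → r_2 = 0.8429
beam 3: φ=90°, α=240°
  d=(-0.5000,-0.8660)  start (1,4)  tX=1.4600 tY=0.2425  stride 1/|dx|=2.0000 1/|dy|=1.1547
    cross y-line → (1,3), t=0.2425 (wall)
  → r_3 = 0.2425

ranges = [0.9122, 0.8429, 0.2425]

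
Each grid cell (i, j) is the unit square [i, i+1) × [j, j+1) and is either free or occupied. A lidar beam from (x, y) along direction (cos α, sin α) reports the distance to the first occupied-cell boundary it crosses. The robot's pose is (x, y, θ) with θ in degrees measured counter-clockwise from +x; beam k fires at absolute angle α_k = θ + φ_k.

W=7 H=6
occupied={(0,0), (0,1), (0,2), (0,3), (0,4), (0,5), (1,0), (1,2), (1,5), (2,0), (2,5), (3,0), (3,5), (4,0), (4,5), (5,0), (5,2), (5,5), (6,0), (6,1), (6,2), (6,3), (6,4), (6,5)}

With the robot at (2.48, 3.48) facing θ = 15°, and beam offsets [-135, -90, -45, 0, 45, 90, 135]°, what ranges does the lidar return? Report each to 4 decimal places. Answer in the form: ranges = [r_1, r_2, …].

beam 1: φ=-135°, α=240°
  direction (-0.5000, -0.8660); cell (2,3); t to first gridline: x 0.9600, y 0.5543 (then +2.0000 / +1.1547)
    (2,2) via y @ 0.5543
    (1,2) via x @ 0.9600  # hit
  → r_1 = 0.9600
beam 2: φ=-90°, α=285°
  direction (0.2588, -0.9659); cell (2,3); t to first gridline: x 2.0091, y 0.4969 (then +3.8637 / +1.0353)
    (2,2) via y @ 0.4969
    (2,1) via y @ 1.5322
    (3,1) via x @ 2.0091
    (3,0) via y @ 2.5675  # hit
  → r_2 = 2.5675
beam 3: φ=-45°, α=330°
  direction (0.8660, -0.5000); cell (2,3); t to first gridline: x 0.6004, y 0.9600 (then +1.1547 / +2.0000)
    (3,3) via x @ 0.6004
    (3,2) via y @ 0.9600
    (4,2) via x @ 1.7551
    (5,2) via x @ 2.9098  # hit
  → r_3 = 2.9098
beam 4: φ=0°, α=15°
  direction (0.9659, 0.2588); cell (2,3); t to first gridline: x 0.5383, y 2.0091 (then +1.0353 / +3.8637)
    (3,3) via x @ 0.5383
    (4,3) via x @ 1.5736
    (4,4) via y @ 2.0091
    (5,4) via x @ 2.6089
    (6,4) via x @ 3.6442  # hit
  → r_4 = 3.6442
beam 5: φ=45°, α=60°
  direction (0.5000, 0.8660); cell (2,3); t to first gridline: x 1.0400, y 0.6004 (then +2.0000 / +1.1547)
    (2,4) via y @ 0.6004
    (3,4) via x @ 1.0400
    (3,5) via y @ 1.7551  # hit
  → r_5 = 1.7551
beam 6: φ=90°, α=105°
  direction (-0.2588, 0.9659); cell (2,3); t to first gridline: x 1.8546, y 0.5383 (then +3.8637 / +1.0353)
    (2,4) via y @ 0.5383
    (2,5) via y @ 1.5736  # hit
  → r_6 = 1.5736
beam 7: φ=135°, α=150°
  direction (-0.8660, 0.5000); cell (2,3); t to first gridline: x 0.5543, y 1.0400 (then +1.1547 / +2.0000)
    (1,3) via x @ 0.5543
    (1,4) via y @ 1.0400
    (0,4) via x @ 1.7090  # hit
  → r_7 = 1.7090

ranges = [0.9600, 2.5675, 2.9098, 3.6442, 1.7551, 1.5736, 1.7090]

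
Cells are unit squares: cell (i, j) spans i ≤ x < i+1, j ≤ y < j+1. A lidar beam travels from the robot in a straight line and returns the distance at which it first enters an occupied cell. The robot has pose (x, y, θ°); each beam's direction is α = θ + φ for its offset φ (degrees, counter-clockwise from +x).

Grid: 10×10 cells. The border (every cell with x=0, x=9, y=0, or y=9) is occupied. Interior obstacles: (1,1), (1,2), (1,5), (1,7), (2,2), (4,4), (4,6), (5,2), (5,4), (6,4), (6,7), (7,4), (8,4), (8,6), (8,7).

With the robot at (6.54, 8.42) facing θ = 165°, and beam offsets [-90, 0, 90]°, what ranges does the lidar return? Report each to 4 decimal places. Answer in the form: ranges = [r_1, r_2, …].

ranges = [0.6005, 2.2409, 0.4348]

beam 1: φ=-90°, α=75°
  cosα=0.2588 sinα=0.9659 | (6,8) | tMaxX 1.7773 tMaxY 0.6005 | tΔX 3.8637 tΔY 1.0353
    t=0.6005 [y] (6,9) — stop
  → r_1 = 0.6005
beam 2: φ=0°, α=165°
  cosα=-0.9659 sinα=0.2588 | (6,8) | tMaxX 0.5590 tMaxY 2.2409 | tΔX 1.0353 tΔY 3.8637
    t=0.5590 [x] (5,8)
    t=1.5943 [x] (4,8)
    t=2.2409 [y] (4,9) — stop
  → r_2 = 2.2409
beam 3: φ=90°, α=255°
  cosα=-0.2588 sinα=-0.9659 | (6,8) | tMaxX 2.0864 tMaxY 0.4348 | tΔX 3.8637 tΔY 1.0353
    t=0.4348 [y] (6,7) — stop
  → r_3 = 0.4348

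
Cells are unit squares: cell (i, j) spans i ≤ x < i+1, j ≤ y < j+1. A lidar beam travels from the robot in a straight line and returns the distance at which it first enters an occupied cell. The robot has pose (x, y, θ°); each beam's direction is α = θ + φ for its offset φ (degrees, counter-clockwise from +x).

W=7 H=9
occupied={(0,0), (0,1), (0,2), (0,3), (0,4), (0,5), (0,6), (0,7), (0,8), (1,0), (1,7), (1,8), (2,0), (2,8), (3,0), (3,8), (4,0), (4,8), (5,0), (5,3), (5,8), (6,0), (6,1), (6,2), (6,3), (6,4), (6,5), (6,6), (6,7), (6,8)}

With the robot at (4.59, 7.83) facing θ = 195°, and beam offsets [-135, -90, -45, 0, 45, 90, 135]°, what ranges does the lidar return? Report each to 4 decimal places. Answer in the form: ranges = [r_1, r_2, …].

ranges = [0.1963, 0.1760, 0.3400, 2.6814, 7.1800, 3.9651, 1.6281]

beam 1: φ=-135°, α=60°
  direction (0.5000, 0.8660); cell (4,7); t to first gridline: x 0.8200, y 0.1963 (then +2.0000 / +1.1547)
    (4,8) via y @ 0.1963  # hit
  → r_1 = 0.1963
beam 2: φ=-90°, α=105°
  direction (-0.2588, 0.9659); cell (4,7); t to first gridline: x 2.2796, y 0.1760 (then +3.8637 / +1.0353)
    (4,8) via y @ 0.1760  # hit
  → r_2 = 0.1760
beam 3: φ=-45°, α=150°
  direction (-0.8660, 0.5000); cell (4,7); t to first gridline: x 0.6813, y 0.3400 (then +1.1547 / +2.0000)
    (4,8) via y @ 0.3400  # hit
  → r_3 = 0.3400
beam 4: φ=0°, α=195°
  direction (-0.9659, -0.2588); cell (4,7); t to first gridline: x 0.6108, y 3.2069 (then +1.0353 / +3.8637)
    (3,7) via x @ 0.6108
    (2,7) via x @ 1.6461
    (1,7) via x @ 2.6814  # hit
  → r_4 = 2.6814
beam 5: φ=45°, α=240°
  direction (-0.5000, -0.8660); cell (4,7); t to first gridline: x 1.1800, y 0.9584 (then +2.0000 / +1.1547)
    (4,6) via y @ 0.9584
    (3,6) via x @ 1.1800
    (3,5) via y @ 2.1131
    (2,5) via x @ 3.1800
    (2,4) via y @ 3.2678
    (2,3) via y @ 4.4225
    (1,3) via x @ 5.1800
    (1,2) via y @ 5.5772
    (1,1) via y @ 6.7319
    (0,1) via x @ 7.1800  # hit
  → r_5 = 7.1800
beam 6: φ=90°, α=285°
  direction (0.2588, -0.9659); cell (4,7); t to first gridline: x 1.5841, y 0.8593 (then +3.8637 / +1.0353)
    (4,6) via y @ 0.8593
    (5,6) via x @ 1.5841
    (5,5) via y @ 1.8946
    (5,4) via y @ 2.9298
    (5,3) via y @ 3.9651  # hit
  → r_6 = 3.9651
beam 7: φ=135°, α=330°
  direction (0.8660, -0.5000); cell (4,7); t to first gridline: x 0.4734, y 1.6600 (then +1.1547 / +2.0000)
    (5,7) via x @ 0.4734
    (6,7) via x @ 1.6281  # hit
  → r_7 = 1.6281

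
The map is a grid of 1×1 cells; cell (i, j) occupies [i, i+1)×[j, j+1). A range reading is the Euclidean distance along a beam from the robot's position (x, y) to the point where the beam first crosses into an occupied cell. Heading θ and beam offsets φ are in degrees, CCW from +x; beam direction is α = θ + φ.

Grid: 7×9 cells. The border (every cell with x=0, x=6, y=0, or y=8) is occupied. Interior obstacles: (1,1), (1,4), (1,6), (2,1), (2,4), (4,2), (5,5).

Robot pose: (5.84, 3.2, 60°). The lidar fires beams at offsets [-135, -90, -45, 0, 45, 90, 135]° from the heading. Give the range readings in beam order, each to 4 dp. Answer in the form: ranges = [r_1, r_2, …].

ranges = [0.6182, 0.1848, 0.1656, 0.3200, 1.8635, 3.2793, 0.8696]

beam 1: φ=-135°, α=285°
  dir = (cos 285°, sin 285°) = (0.2588, -0.9659); from cell (5,3)
  next x-line at t=0.6182, next y-line at t=0.2071; Δt_x=3.8637, Δt_y=1.0353
    y: enter (5,2) at t=0.2071
    x: enter (6,2) at t=0.6182 ← occupied
  → r_1 = 0.6182
beam 2: φ=-90°, α=330°
  dir = (cos 330°, sin 330°) = (0.8660, -0.5000); from cell (5,3)
  next x-line at t=0.1848, next y-line at t=0.4000; Δt_x=1.1547, Δt_y=2.0000
    x: enter (6,3) at t=0.1848 ← occupied
  → r_2 = 0.1848
beam 3: φ=-45°, α=15°
  dir = (cos 15°, sin 15°) = (0.9659, 0.2588); from cell (5,3)
  next x-line at t=0.1656, next y-line at t=3.0910; Δt_x=1.0353, Δt_y=3.8637
    x: enter (6,3) at t=0.1656 ← occupied
  → r_3 = 0.1656
beam 4: φ=0°, α=60°
  dir = (cos 60°, sin 60°) = (0.5000, 0.8660); from cell (5,3)
  next x-line at t=0.3200, next y-line at t=0.9238; Δt_x=2.0000, Δt_y=1.1547
    x: enter (6,3) at t=0.3200 ← occupied
  → r_4 = 0.3200
beam 5: φ=45°, α=105°
  dir = (cos 105°, sin 105°) = (-0.2588, 0.9659); from cell (5,3)
  next x-line at t=3.2455, next y-line at t=0.8282; Δt_x=3.8637, Δt_y=1.0353
    y: enter (5,4) at t=0.8282
    y: enter (5,5) at t=1.8635 ← occupied
  → r_5 = 1.8635
beam 6: φ=90°, α=150°
  dir = (cos 150°, sin 150°) = (-0.8660, 0.5000); from cell (5,3)
  next x-line at t=0.9699, next y-line at t=1.6000; Δt_x=1.1547, Δt_y=2.0000
    x: enter (4,3) at t=0.9699
    y: enter (4,4) at t=1.6000
    x: enter (3,4) at t=2.1246
    x: enter (2,4) at t=3.2793 ← occupied
  → r_6 = 3.2793
beam 7: φ=135°, α=195°
  dir = (cos 195°, sin 195°) = (-0.9659, -0.2588); from cell (5,3)
  next x-line at t=0.8696, next y-line at t=0.7727; Δt_x=1.0353, Δt_y=3.8637
    y: enter (5,2) at t=0.7727
    x: enter (4,2) at t=0.8696 ← occupied
  → r_7 = 0.8696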